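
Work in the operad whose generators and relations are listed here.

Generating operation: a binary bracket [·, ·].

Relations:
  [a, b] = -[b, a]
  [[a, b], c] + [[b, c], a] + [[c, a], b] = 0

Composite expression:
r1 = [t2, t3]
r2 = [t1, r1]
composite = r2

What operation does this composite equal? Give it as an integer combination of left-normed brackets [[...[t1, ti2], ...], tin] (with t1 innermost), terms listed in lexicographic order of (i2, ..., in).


[[t1, t2], t3] - [[t1, t3], t2]

A multilinear Lie element is pinned by t1-initial words (t1 innermost).
Composite bracket: [t1, [t2, t3]]
The bracket unfolds into 4 signed words via [a, b] = ab - ba (2^2 = 4).
Only words starting with t1 matter:
  the word t1t2t3 carries sign +1 and contributes +[[t1, t2], t3]
  the word t1t3t2 carries sign -1 and contributes -[[t1, t3], t2]


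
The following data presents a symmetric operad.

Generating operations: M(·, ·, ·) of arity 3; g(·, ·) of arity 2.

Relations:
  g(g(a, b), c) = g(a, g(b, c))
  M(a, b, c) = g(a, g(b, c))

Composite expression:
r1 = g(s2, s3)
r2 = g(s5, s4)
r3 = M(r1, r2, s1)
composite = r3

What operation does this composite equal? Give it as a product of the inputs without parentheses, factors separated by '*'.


s2 * s3 * s5 * s4 * s1

Every regrouping of M is equal, so read the s-inputs in written order.
g(s2, s3) reduces to s2 * s3
g(s5, s4) reduces to s5 * s4
M(g(s2, s3), g(s5, s4), s1) reduces to s2 * s3 * s5 * s4 * s1


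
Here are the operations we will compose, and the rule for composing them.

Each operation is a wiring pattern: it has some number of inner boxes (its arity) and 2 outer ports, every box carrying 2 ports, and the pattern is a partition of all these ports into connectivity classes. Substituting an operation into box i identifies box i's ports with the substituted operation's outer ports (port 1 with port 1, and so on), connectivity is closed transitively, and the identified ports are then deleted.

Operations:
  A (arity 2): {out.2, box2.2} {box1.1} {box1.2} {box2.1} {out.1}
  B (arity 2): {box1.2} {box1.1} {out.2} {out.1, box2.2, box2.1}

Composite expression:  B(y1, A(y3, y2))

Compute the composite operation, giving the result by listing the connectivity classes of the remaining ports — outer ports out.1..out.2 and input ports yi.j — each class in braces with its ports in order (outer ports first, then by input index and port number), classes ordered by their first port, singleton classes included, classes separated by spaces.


Two ports join when wires chain via B-identified ports.
A over (y3, y2) gives {out.1} {out.2, y2.2} {y2.1} {y3.1} {y3.2}, out.j being that stage's outer ports
B over (y1, y3, y2) gives {out.1, y2.2} {out.2} {y1.1} {y1.2} {y2.1} {y3.1} {y3.2}, out.j being that stage's outer ports

{out.1, y2.2} {out.2} {y1.1} {y1.2} {y2.1} {y3.1} {y3.2}


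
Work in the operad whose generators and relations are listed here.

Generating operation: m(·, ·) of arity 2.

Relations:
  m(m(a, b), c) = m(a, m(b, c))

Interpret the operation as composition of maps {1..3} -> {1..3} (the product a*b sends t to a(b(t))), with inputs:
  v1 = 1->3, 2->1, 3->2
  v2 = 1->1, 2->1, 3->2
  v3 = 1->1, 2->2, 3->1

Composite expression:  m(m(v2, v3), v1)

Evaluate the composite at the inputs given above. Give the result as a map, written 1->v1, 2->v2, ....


1->1, 2->1, 3->1

m(v2, v3) = 1->1, 2->1, 3->1
m(m(v2, v3), v1) = 1->1, 2->1, 3->1


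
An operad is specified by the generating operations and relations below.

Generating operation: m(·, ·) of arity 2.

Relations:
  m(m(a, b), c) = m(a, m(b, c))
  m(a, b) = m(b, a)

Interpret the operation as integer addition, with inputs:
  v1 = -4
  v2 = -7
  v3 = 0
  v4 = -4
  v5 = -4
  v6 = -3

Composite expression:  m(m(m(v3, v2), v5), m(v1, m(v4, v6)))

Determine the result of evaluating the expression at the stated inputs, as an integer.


-22

m(v3, v2) = -7
m(m(v3, v2), v5) = -11
m(v4, v6) = -7
m(v1, m(v4, v6)) = -11
m(m(m(v3, v2), v5), m(v1, m(v4, v6))) = -22


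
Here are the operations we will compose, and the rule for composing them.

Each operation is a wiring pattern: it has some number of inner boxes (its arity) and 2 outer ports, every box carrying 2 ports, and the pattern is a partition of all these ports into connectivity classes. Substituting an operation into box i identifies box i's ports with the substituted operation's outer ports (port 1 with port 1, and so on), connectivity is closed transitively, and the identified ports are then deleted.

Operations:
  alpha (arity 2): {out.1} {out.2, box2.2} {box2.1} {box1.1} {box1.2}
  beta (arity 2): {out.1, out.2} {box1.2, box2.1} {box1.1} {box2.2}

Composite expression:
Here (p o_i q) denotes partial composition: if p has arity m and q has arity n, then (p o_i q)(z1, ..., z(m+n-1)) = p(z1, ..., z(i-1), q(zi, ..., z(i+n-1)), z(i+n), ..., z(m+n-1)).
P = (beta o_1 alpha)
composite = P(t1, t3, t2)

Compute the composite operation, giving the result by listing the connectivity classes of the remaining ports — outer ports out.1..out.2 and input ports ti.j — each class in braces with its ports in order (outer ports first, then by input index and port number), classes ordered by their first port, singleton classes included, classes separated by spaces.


Treat the ports identified at beta as solder joints: merge, then drop.
composing alpha on (t1, t3), with out.j its own outer ports: {out.1} {out.2, t3.2} {t1.1} {t1.2} {t3.1}
composing beta on (t1, t3, t2), with out.j its own outer ports: {out.1, out.2} {t1.1} {t1.2} {t2.1, t3.2} {t2.2} {t3.1}

{out.1, out.2} {t1.1} {t1.2} {t2.1, t3.2} {t2.2} {t3.1}


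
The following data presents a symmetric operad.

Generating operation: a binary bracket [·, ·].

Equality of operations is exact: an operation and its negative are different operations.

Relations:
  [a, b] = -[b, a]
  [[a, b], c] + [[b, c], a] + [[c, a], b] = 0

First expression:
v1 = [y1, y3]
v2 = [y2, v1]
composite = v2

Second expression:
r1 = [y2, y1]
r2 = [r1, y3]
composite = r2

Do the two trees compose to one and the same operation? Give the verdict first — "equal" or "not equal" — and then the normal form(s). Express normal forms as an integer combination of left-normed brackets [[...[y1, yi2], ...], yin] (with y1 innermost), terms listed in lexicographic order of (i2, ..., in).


not equal: they reduce to -[[y1, y3], y2] and -[[y1, y2], y3]

Normal form of the first expression: -[[y1, y3], y2]
Normal form of the second expression: -[[y1, y2], y3]
Distinct normal forms: not equal.


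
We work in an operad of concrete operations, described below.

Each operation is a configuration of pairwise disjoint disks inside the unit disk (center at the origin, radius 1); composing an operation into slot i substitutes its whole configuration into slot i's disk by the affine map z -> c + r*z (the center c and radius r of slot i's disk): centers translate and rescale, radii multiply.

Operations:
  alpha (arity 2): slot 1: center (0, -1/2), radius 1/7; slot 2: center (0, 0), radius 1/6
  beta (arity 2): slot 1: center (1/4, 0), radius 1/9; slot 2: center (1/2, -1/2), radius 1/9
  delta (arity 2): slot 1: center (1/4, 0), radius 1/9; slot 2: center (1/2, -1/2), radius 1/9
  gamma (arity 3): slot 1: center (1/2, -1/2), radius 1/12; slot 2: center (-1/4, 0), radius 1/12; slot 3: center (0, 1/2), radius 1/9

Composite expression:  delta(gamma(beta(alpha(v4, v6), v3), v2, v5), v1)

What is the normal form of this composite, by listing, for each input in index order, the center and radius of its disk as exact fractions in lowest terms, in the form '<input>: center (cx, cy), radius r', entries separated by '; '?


v1: center (1/2, -1/2), radius 1/9; v2: center (2/9, 0), radius 1/108; v3: center (67/216, -13/216), radius 1/972; v4: center (133/432, -109/1944), radius 1/6804; v5: center (1/4, 1/18), radius 1/81; v6: center (133/432, -1/18), radius 1/5832

Follow each v-input down from delta: c' goes to c + r*c', radius to r*r'.
for v4, the 4-step affine chain lands on center (133/432, -109/1944), radius 1/6804
for v6, the 4-step affine chain lands on center (133/432, -1/18), radius 1/5832
for v3, the 3-step affine chain lands on center (67/216, -13/216), radius 1/972
for v2, the 2-step affine chain lands on center (2/9, 0), radius 1/108
for v5, the 2-step affine chain lands on center (1/4, 1/18), radius 1/81
for v1, the 1-step affine chain lands on center (1/2, -1/2), radius 1/9


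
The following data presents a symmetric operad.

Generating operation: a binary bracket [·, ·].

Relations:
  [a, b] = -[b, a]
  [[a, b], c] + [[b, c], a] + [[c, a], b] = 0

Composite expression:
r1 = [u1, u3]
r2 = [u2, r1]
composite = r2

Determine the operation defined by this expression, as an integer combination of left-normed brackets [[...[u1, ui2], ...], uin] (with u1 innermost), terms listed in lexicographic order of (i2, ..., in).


-[[u1, u3], u2]


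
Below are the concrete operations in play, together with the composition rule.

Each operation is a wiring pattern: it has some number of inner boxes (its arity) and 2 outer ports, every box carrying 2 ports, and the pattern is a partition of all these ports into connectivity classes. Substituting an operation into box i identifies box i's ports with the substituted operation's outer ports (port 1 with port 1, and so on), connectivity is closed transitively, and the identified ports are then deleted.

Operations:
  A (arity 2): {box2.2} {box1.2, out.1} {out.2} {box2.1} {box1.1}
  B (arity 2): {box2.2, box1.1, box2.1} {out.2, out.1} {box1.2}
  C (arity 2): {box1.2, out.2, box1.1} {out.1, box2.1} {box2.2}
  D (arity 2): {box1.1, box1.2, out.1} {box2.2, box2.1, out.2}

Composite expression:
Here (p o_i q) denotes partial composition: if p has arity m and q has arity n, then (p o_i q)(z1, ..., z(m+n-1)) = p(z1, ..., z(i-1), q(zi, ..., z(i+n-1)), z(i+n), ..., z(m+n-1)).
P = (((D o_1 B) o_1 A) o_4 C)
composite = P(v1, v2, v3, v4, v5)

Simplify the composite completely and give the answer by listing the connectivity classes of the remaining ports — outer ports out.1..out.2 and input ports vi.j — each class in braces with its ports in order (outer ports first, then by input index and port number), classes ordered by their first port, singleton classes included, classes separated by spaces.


{out.1} {out.2, v4.1, v4.2, v5.1} {v1.1} {v1.2, v3.1, v3.2} {v2.1} {v2.2} {v5.2}

Two ports join when wires chain via D-identified ports.
through A, on inputs (v1, v2): {out.1, v1.2} {out.2} {v1.1} {v2.1} {v2.2} (out.j = stage outer ports)
through B, on inputs (v1, v2, v3): {out.1, out.2} {v1.1} {v1.2, v3.1, v3.2} {v2.1} {v2.2} (out.j = stage outer ports)
through C, on inputs (v4, v5): {out.1, v5.1} {out.2, v4.1, v4.2} {v5.2} (out.j = stage outer ports)
through D, on inputs (v1, v2, v3, v4, v5): {out.1} {out.2, v4.1, v4.2, v5.1} {v1.1} {v1.2, v3.1, v3.2} {v2.1} {v2.2} {v5.2} (out.j = stage outer ports)


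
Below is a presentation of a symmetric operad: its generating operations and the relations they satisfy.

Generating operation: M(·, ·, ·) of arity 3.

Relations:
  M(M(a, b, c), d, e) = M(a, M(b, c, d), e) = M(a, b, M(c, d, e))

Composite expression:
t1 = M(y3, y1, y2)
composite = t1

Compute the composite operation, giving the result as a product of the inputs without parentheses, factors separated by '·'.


y3 · y1 · y2

The M-tree's shape is irrelevant; the y-reading-order decides.
M(y3, y1, y2) linearizes to y3 · y1 · y2


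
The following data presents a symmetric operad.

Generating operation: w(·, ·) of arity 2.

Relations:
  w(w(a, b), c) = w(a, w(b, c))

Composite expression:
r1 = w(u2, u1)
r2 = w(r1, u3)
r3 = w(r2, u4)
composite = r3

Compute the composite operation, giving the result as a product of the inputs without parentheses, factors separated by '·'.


Under associativity of w, the answer is the u's in reading order.
w(u2, u1) spells out as u2 · u1
w(w(u2, u1), u3) spells out as u2 · u1 · u3
w(w(w(u2, u1), u3), u4) spells out as u2 · u1 · u3 · u4

u2 · u1 · u3 · u4


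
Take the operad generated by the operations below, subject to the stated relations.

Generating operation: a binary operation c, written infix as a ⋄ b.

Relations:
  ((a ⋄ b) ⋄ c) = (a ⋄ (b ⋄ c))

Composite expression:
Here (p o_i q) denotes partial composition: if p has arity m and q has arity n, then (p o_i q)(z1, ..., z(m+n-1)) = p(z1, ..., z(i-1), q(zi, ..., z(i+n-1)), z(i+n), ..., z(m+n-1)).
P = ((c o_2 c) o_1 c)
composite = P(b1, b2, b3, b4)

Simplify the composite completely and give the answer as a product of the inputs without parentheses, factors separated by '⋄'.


b1 ⋄ b2 ⋄ b3 ⋄ b4

Key point: c is associative — brackets drop, the b-order remains.
(b1 ⋄ b2) flattens to b1 ⋄ b2
(b3 ⋄ b4) flattens to b3 ⋄ b4
((b1 ⋄ b2) ⋄ (b3 ⋄ b4)) flattens to b1 ⋄ b2 ⋄ b3 ⋄ b4


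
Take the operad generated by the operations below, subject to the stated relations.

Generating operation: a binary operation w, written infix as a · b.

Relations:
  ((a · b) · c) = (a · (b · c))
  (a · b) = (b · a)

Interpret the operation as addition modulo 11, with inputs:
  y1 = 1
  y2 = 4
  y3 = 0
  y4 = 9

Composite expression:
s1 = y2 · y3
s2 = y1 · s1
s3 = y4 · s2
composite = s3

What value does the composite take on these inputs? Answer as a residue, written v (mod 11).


3 (mod 11)

(y2 · y3) = 4
(y1 · (y2 · y3)) = 5
(y4 · (y1 · (y2 · y3))) = 3


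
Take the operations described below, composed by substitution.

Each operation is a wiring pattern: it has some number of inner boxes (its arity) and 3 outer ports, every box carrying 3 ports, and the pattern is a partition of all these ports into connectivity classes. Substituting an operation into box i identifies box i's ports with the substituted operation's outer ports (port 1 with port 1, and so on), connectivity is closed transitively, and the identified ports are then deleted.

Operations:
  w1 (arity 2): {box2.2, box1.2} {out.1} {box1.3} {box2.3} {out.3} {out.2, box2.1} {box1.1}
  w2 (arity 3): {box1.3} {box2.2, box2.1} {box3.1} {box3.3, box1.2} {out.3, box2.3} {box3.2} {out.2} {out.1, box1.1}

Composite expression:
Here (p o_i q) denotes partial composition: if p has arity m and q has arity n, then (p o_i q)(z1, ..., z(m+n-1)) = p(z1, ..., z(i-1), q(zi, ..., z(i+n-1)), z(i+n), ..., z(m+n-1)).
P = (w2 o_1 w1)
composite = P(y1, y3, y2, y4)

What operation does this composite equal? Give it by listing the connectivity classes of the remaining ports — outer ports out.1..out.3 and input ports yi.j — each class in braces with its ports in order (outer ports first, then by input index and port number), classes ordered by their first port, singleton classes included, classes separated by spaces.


{out.1} {out.2} {out.3, y2.3} {y1.1} {y1.2, y3.2} {y1.3} {y2.1, y2.2} {y3.1, y4.3} {y3.3} {y4.1} {y4.2}

After gluing at w2, chains via deleted ports link the y-ports.
w1 over (y1, y3) gives {out.1} {out.2, y3.1} {out.3} {y1.1} {y1.2, y3.2} {y1.3} {y3.3}, out.j being that stage's outer ports
w2 over (y1, y3, y2, y4) gives {out.1} {out.2} {out.3, y2.3} {y1.1} {y1.2, y3.2} {y1.3} {y2.1, y2.2} {y3.1, y4.3} {y3.3} {y4.1} {y4.2}, out.j being that stage's outer ports


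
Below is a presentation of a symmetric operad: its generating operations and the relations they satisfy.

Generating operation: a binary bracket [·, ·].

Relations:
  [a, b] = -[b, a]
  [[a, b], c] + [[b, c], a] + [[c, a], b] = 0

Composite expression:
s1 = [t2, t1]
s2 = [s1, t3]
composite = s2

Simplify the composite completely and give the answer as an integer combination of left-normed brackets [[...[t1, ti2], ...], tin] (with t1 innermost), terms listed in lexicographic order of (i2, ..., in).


-[[t1, t2], t3]

Left-normed coefficients sit on the t1-initial expansion words.
Composite bracket: [[t2, t1], t3]
The bracket unfolds into 4 signed words via [a, b] = ab - ba (2^2 = 4).
The t1-initial words carry the normal form:
  word t1t2t3 has sign -1, contributing -[[t1, t2], t3]


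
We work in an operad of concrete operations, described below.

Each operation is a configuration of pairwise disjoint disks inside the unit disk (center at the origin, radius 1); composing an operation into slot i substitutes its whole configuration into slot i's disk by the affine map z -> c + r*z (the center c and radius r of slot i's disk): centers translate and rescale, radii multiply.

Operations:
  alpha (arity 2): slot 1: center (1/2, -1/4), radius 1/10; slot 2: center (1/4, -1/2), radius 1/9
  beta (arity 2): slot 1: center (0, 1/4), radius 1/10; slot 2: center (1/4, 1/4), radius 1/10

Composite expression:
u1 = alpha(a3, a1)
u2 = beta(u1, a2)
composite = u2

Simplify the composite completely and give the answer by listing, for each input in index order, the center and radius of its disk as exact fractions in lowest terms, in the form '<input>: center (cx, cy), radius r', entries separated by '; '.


a1: center (1/40, 1/5), radius 1/90; a2: center (1/4, 1/4), radius 1/10; a3: center (1/20, 9/40), radius 1/100

Only the slot chain above each a matters under beta; compose those maps.
a3: after 2 affine steps, its disk has center (1/20, 9/40), radius 1/100
a1: after 2 affine steps, its disk has center (1/40, 1/5), radius 1/90
a2: after 1 affine step, its disk has center (1/4, 1/4), radius 1/10


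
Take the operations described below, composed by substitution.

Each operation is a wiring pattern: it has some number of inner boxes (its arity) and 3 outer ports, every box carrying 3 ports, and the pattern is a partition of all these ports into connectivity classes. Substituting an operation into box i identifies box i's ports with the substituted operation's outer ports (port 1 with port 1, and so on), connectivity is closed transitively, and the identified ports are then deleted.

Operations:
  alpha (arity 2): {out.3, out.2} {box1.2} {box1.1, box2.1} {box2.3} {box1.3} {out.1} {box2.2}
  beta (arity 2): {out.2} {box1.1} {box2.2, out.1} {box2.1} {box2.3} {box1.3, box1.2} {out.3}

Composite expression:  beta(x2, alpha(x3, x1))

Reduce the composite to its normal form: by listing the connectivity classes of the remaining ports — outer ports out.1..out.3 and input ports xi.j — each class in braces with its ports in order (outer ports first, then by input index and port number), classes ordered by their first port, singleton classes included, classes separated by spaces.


{out.1} {out.2} {out.3} {x1.1, x3.1} {x1.2} {x1.3} {x2.1} {x2.2, x2.3} {x3.2} {x3.3}

Connectivity passes through glued beta-boundaries; trace each wire chain.
the subtree at alpha composes to {out.1} {out.2, out.3} {x1.1, x3.1} {x1.2} {x1.3} {x3.2} {x3.3} on (x3, x1); out.j = own outer ports
the subtree at beta composes to {out.1} {out.2} {out.3} {x1.1, x3.1} {x1.2} {x1.3} {x2.1} {x2.2, x2.3} {x3.2} {x3.3} on (x2, x3, x1); out.j = own outer ports


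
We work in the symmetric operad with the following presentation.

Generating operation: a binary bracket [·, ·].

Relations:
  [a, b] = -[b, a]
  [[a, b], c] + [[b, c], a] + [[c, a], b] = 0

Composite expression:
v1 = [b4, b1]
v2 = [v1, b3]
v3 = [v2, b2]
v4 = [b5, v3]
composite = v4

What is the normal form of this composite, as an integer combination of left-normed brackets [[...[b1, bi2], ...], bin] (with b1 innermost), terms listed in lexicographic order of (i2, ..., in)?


Skip Jacobi rewriting: expand, keep b1-initial words, read off terms.
Composite bracket: [b5, [[[b4, b1], b3], b2]]
Full expansion: 16 signed words from ab - ba (2^4 = 16).
Keep just the words that open with b1:
  from b1b4b3b2b5, sign +1: term +[[[[b1, b4], b3], b2], b5]

[[[[b1, b4], b3], b2], b5]


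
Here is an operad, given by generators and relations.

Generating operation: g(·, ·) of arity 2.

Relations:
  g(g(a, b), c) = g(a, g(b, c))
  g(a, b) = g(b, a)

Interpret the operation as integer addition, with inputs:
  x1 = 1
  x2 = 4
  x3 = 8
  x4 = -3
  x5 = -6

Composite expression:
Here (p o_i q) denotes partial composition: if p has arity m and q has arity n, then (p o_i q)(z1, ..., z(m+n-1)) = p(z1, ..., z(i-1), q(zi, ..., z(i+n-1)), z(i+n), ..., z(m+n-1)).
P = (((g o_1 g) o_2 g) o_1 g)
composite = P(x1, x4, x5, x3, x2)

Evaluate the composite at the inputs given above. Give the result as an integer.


4

g(x1, x4) = -2
g(x5, x3) = 2
g(g(x1, x4), g(x5, x3)) = 0
g(g(g(x1, x4), g(x5, x3)), x2) = 4


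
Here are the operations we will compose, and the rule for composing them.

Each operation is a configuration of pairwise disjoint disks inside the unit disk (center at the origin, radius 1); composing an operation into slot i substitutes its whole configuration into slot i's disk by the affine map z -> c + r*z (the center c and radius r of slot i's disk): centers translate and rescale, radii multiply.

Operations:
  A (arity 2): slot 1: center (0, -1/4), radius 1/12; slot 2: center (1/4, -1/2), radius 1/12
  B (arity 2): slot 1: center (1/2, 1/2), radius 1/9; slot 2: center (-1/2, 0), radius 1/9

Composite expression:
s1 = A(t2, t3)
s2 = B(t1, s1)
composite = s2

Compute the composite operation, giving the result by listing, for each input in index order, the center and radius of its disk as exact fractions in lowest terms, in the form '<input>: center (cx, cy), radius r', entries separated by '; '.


Follow each t-input down from B: c' goes to c + r*c', radius to r*r'.
t1 passes through 1 substitution, ending at center (1/2, 1/2), radius 1/9
t2 passes through 2 substitutions, ending at center (-1/2, -1/36), radius 1/108
t3 passes through 2 substitutions, ending at center (-17/36, -1/18), radius 1/108

t1: center (1/2, 1/2), radius 1/9; t2: center (-1/2, -1/36), radius 1/108; t3: center (-17/36, -1/18), radius 1/108


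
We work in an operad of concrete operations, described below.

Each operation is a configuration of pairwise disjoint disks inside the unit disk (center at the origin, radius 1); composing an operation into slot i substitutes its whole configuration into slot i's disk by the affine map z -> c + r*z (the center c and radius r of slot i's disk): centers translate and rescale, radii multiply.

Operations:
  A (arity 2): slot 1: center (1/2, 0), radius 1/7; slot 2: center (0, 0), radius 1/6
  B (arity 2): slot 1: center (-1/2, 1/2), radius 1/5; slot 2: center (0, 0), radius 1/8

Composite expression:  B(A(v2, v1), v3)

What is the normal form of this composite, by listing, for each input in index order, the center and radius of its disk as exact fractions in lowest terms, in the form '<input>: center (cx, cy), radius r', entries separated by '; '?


v1: center (-1/2, 1/2), radius 1/30; v2: center (-2/5, 1/2), radius 1/35; v3: center (0, 0), radius 1/8

Nesting under B composes maps z -> c + r*z down each v-path.
v2: after 2 affine steps, its disk has center (-2/5, 1/2), radius 1/35
v1: after 2 affine steps, its disk has center (-1/2, 1/2), radius 1/30
v3: after 1 affine step, its disk has center (0, 0), radius 1/8


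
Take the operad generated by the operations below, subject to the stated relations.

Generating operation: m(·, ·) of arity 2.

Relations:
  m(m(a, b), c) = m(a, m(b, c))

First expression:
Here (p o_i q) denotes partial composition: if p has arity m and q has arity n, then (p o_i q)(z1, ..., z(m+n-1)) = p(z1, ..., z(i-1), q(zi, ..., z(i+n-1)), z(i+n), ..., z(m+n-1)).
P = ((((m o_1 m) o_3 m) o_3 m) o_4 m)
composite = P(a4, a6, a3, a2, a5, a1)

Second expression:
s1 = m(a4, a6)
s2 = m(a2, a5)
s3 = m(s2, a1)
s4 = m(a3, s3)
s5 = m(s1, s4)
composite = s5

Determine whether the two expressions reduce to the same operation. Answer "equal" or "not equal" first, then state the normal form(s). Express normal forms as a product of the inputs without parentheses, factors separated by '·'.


equal; the common form is a4 · a6 · a3 · a2 · a5 · a1


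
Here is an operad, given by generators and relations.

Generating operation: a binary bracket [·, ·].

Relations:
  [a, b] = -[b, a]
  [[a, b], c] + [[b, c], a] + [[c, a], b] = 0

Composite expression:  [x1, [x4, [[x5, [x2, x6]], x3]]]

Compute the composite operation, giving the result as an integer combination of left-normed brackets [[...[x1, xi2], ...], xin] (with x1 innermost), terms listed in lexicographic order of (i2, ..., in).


[[[[[x1, x2], x6], x5], x3], x4] - [[[[[x1, x3], x2], x6], x5], x4] + [[[[[x1, x3], x5], x2], x6], x4] - [[[[[x1, x3], x5], x6], x2], x4] + [[[[[x1, x3], x6], x2], x5], x4] - [[[[[x1, x4], x2], x6], x5], x3] + [[[[[x1, x4], x3], x2], x6], x5] - [[[[[x1, x4], x3], x5], x2], x6] + [[[[[x1, x4], x3], x5], x6], x2] - [[[[[x1, x4], x3], x6], x2], x5] + [[[[[x1, x4], x5], x2], x6], x3] - [[[[[x1, x4], x5], x6], x2], x3] + [[[[[x1, x4], x6], x2], x5], x3] - [[[[[x1, x5], x2], x6], x3], x4] + [[[[[x1, x5], x6], x2], x3], x4] - [[[[[x1, x6], x2], x5], x3], x4]

Expand each bracket as ab - ba; the x1-initial words give the coefficients.
Composite bracket: [x1, [x4, [[x5, [x2, x6]], x3]]]
Applying ab - ba throughout gives 32 signed words (2^5 = 32).
Coefficients come from the x1-initial words:
  x1x2x6x5x3x4 appears with sign +1, giving the term +[[[[[x1, x2], x6], x5], x3], x4]
  x1x3x2x6x5x4 appears with sign -1, giving the term -[[[[[x1, x3], x2], x6], x5], x4]
  x1x3x5x2x6x4 appears with sign +1, giving the term +[[[[[x1, x3], x5], x2], x6], x4]
  x1x3x5x6x2x4 appears with sign -1, giving the term -[[[[[x1, x3], x5], x6], x2], x4]
  x1x3x6x2x5x4 appears with sign +1, giving the term +[[[[[x1, x3], x6], x2], x5], x4]
  x1x4x2x6x5x3 appears with sign -1, giving the term -[[[[[x1, x4], x2], x6], x5], x3]
  x1x4x3x2x6x5 appears with sign +1, giving the term +[[[[[x1, x4], x3], x2], x6], x5]
  x1x4x3x5x2x6 appears with sign -1, giving the term -[[[[[x1, x4], x3], x5], x2], x6]
  x1x4x3x5x6x2 appears with sign +1, giving the term +[[[[[x1, x4], x3], x5], x6], x2]
  x1x4x3x6x2x5 appears with sign -1, giving the term -[[[[[x1, x4], x3], x6], x2], x5]
  x1x4x5x2x6x3 appears with sign +1, giving the term +[[[[[x1, x4], x5], x2], x6], x3]
  x1x4x5x6x2x3 appears with sign -1, giving the term -[[[[[x1, x4], x5], x6], x2], x3]
  x1x4x6x2x5x3 appears with sign +1, giving the term +[[[[[x1, x4], x6], x2], x5], x3]
  x1x5x2x6x3x4 appears with sign -1, giving the term -[[[[[x1, x5], x2], x6], x3], x4]
  x1x5x6x2x3x4 appears with sign +1, giving the term +[[[[[x1, x5], x6], x2], x3], x4]
  x1x6x2x5x3x4 appears with sign -1, giving the term -[[[[[x1, x6], x2], x5], x3], x4]


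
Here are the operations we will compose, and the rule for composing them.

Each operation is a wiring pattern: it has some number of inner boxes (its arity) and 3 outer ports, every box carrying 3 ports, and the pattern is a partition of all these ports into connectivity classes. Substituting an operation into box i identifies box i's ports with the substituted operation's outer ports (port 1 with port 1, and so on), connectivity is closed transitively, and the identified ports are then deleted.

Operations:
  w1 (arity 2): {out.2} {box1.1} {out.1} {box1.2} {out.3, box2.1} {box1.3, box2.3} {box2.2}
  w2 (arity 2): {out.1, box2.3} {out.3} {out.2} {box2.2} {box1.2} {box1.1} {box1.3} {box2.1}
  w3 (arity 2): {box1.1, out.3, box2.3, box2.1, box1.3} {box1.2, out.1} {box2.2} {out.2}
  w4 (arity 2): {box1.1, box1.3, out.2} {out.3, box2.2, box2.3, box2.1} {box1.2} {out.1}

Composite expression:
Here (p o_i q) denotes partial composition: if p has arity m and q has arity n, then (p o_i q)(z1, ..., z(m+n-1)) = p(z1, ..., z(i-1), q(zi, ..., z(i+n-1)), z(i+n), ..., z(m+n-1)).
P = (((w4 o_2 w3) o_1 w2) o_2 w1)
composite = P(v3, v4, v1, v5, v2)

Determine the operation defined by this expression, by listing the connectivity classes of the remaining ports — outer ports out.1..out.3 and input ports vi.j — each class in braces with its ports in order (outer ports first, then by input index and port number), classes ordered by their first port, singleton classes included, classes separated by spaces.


{out.1} {out.2, v1.1} {out.3, v2.1, v2.3, v5.1, v5.2, v5.3} {v1.2} {v1.3, v4.3} {v2.2} {v3.1} {v3.2} {v3.3} {v4.1} {v4.2}

Substituting into w4 glues patterns; closure does the rest.
composing w1 on (v4, v1), with out.j its own outer ports: {out.1} {out.2} {out.3, v1.1} {v1.2} {v1.3, v4.3} {v4.1} {v4.2}
composing w2 on (v3, v4, v1), with out.j its own outer ports: {out.1, v1.1} {out.2} {out.3} {v1.2} {v1.3, v4.3} {v3.1} {v3.2} {v3.3} {v4.1} {v4.2}
composing w3 on (v5, v2), with out.j its own outer ports: {out.1, v5.2} {out.2} {out.3, v2.1, v2.3, v5.1, v5.3} {v2.2}
composing w4 on (v3, v4, v1, v5, v2), with out.j its own outer ports: {out.1} {out.2, v1.1} {out.3, v2.1, v2.3, v5.1, v5.2, v5.3} {v1.2} {v1.3, v4.3} {v2.2} {v3.1} {v3.2} {v3.3} {v4.1} {v4.2}


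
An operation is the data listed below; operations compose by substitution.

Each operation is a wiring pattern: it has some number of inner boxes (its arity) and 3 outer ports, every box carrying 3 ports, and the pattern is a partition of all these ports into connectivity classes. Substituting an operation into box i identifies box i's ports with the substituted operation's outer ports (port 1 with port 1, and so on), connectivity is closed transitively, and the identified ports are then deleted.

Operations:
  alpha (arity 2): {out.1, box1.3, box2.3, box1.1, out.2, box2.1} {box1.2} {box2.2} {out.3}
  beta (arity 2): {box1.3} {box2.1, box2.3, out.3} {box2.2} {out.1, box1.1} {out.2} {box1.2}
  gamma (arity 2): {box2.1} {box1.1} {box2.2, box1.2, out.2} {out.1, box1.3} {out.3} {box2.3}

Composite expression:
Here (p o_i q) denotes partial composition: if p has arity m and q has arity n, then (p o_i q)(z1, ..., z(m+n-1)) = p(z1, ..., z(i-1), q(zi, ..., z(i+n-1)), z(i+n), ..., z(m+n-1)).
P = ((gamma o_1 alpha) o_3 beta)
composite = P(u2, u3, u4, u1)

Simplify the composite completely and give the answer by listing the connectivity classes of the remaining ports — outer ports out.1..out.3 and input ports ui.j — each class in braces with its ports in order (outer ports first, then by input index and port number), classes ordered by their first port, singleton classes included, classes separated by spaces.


Reachability decides: close wires over gamma-identified ports.
composing alpha on (u2, u3), with out.j its own outer ports: {out.1, out.2, u2.1, u2.3, u3.1, u3.3} {out.3} {u2.2} {u3.2}
composing beta on (u4, u1), with out.j its own outer ports: {out.1, u4.1} {out.2} {out.3, u1.1, u1.3} {u1.2} {u4.2} {u4.3}
composing gamma on (u2, u3, u4, u1), with out.j its own outer ports: {out.1} {out.2, u2.1, u2.3, u3.1, u3.3} {out.3} {u1.1, u1.3} {u1.2} {u2.2} {u3.2} {u4.1} {u4.2} {u4.3}

{out.1} {out.2, u2.1, u2.3, u3.1, u3.3} {out.3} {u1.1, u1.3} {u1.2} {u2.2} {u3.2} {u4.1} {u4.2} {u4.3}


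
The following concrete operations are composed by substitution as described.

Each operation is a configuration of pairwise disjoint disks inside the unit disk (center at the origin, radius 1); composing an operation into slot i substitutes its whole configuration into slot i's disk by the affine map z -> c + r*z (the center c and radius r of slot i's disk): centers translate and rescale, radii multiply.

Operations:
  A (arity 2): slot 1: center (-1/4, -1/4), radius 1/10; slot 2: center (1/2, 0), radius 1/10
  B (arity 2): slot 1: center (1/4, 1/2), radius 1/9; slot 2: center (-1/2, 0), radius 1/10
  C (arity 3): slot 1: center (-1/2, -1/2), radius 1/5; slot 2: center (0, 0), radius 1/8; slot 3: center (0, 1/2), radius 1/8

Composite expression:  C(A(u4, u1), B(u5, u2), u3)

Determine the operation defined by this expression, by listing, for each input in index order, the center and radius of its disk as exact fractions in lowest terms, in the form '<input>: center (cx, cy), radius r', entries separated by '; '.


u1: center (-2/5, -1/2), radius 1/50; u2: center (-1/16, 0), radius 1/80; u3: center (0, 1/2), radius 1/8; u4: center (-11/20, -11/20), radius 1/50; u5: center (1/32, 1/16), radius 1/72

Affine substitution under C: radii multiply and u-centers shift.
for u4, the 2-step affine chain lands on center (-11/20, -11/20), radius 1/50
for u1, the 2-step affine chain lands on center (-2/5, -1/2), radius 1/50
for u5, the 2-step affine chain lands on center (1/32, 1/16), radius 1/72
for u2, the 2-step affine chain lands on center (-1/16, 0), radius 1/80
for u3, the 1-step affine chain lands on center (0, 1/2), radius 1/8


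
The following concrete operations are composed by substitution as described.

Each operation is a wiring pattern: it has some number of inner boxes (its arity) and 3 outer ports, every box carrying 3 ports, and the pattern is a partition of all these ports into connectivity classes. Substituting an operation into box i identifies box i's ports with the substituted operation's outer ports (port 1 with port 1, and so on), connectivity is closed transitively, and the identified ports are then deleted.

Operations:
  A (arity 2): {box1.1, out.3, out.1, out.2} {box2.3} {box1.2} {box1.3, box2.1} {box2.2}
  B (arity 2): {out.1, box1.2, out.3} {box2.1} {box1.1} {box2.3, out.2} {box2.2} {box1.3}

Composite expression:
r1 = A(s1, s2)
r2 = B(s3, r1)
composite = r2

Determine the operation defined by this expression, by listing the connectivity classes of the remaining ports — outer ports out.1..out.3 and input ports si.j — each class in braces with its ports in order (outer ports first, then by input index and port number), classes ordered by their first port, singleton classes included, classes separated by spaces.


{out.1, out.3, s3.2} {out.2, s1.1} {s1.2} {s1.3, s2.1} {s2.2} {s2.3} {s3.1} {s3.3}

Substituting into B glues patterns; closure does the rest.
composing A on (s1, s2), with out.j its own outer ports: {out.1, out.2, out.3, s1.1} {s1.2} {s1.3, s2.1} {s2.2} {s2.3}
composing B on (s3, s1, s2), with out.j its own outer ports: {out.1, out.3, s3.2} {out.2, s1.1} {s1.2} {s1.3, s2.1} {s2.2} {s2.3} {s3.1} {s3.3}


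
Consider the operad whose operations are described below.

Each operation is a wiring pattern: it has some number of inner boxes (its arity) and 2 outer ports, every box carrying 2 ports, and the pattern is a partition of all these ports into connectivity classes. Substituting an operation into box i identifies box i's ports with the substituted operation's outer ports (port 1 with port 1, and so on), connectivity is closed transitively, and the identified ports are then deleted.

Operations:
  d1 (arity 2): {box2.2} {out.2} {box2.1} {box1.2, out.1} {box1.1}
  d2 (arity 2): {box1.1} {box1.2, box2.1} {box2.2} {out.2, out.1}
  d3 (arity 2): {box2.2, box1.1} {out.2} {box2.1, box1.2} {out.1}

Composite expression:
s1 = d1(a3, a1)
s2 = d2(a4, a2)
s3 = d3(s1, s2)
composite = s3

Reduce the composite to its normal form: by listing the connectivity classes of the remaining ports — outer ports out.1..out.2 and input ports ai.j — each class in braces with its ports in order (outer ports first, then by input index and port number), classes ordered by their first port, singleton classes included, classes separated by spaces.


{out.1} {out.2} {a1.1} {a1.2} {a2.1, a4.2} {a2.2} {a3.1} {a3.2} {a4.1}

Reachability decides: close wires over d3-identified ports.
after d1, the pattern on (a3, a1) reads {out.1, a3.2} {out.2} {a1.1} {a1.2} {a3.1} (out.j = its outer ports)
after d2, the pattern on (a4, a2) reads {out.1, out.2} {a2.1, a4.2} {a2.2} {a4.1} (out.j = its outer ports)
after d3, the pattern on (a3, a1, a4, a2) reads {out.1} {out.2} {a1.1} {a1.2} {a2.1, a4.2} {a2.2} {a3.1} {a3.2} {a4.1} (out.j = its outer ports)


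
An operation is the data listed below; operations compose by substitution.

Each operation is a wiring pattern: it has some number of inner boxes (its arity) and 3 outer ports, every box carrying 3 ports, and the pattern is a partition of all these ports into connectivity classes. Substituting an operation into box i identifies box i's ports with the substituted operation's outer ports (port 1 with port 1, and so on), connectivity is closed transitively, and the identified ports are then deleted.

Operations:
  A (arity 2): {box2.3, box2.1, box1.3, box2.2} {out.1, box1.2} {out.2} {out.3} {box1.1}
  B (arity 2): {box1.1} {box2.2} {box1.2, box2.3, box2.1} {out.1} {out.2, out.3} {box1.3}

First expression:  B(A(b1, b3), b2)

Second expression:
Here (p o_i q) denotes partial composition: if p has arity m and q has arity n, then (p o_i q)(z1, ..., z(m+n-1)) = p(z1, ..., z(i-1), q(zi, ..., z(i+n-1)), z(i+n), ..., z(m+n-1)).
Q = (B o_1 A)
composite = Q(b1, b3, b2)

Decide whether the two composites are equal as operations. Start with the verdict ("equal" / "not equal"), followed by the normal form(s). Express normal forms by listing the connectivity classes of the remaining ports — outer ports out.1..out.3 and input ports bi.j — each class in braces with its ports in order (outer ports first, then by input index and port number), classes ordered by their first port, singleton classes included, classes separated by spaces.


In normal form, the first expression is {out.1} {out.2, out.3} {b1.1} {b1.2} {b1.3, b3.1, b3.2, b3.3} {b2.1, b2.3} {b2.2}
In normal form, the second expression is {out.1} {out.2, out.3} {b1.1} {b1.2} {b1.3, b3.1, b3.2, b3.3} {b2.1, b2.3} {b2.2}
The forms coincide; equal.

equal; the common form is {out.1} {out.2, out.3} {b1.1} {b1.2} {b1.3, b3.1, b3.2, b3.3} {b2.1, b2.3} {b2.2}


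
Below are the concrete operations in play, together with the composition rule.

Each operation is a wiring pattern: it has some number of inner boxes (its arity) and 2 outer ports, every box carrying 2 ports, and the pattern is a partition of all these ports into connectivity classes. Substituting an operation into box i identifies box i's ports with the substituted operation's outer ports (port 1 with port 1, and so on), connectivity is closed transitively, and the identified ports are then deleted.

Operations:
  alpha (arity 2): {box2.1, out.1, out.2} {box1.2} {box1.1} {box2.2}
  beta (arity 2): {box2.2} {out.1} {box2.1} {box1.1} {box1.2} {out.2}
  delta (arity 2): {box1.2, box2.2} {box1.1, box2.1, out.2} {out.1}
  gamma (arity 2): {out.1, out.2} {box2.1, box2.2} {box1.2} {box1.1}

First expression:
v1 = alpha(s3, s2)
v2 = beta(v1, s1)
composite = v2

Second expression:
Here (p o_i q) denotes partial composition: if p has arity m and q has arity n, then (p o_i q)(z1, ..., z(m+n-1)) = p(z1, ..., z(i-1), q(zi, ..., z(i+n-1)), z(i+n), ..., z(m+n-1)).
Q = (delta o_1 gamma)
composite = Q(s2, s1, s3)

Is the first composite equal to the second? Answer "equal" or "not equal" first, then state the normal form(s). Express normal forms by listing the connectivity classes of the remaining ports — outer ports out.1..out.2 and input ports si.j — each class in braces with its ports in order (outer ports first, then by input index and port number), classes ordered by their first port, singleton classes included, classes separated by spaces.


Reducing the first expression gives {out.1} {out.2} {s1.1} {s1.2} {s2.1} {s2.2} {s3.1} {s3.2}
Reducing the second expression gives {out.1} {out.2, s3.1, s3.2} {s1.1, s1.2} {s2.1} {s2.2}
The forms do not match — not equal.

not equal: they reduce to {out.1} {out.2} {s1.1} {s1.2} {s2.1} {s2.2} {s3.1} {s3.2} and {out.1} {out.2, s3.1, s3.2} {s1.1, s1.2} {s2.1} {s2.2}


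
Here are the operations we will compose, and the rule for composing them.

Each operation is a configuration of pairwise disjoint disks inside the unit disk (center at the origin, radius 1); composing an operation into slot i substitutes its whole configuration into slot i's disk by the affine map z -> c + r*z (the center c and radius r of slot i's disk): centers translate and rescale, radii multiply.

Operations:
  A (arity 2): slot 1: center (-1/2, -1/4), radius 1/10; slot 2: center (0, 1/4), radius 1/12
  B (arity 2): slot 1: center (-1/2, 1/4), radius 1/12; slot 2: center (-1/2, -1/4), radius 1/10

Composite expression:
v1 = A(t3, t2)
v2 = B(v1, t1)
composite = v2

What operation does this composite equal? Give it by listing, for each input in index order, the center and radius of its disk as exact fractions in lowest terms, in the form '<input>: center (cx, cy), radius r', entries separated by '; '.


t1: center (-1/2, -1/4), radius 1/10; t2: center (-1/2, 13/48), radius 1/144; t3: center (-13/24, 11/48), radius 1/120


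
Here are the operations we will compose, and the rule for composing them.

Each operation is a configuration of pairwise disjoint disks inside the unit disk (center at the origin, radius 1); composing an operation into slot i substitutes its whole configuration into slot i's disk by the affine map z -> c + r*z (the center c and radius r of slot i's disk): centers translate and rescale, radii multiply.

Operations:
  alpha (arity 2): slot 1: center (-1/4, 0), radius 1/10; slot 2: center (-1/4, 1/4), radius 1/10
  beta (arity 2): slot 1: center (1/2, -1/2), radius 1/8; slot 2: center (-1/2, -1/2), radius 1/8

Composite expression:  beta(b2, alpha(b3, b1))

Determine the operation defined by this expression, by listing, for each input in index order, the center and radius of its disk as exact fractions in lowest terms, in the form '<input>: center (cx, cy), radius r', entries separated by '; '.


Nesting under beta composes maps z -> c + r*z down each b-path.
b2 passes through 1 substitution, ending at center (1/2, -1/2), radius 1/8
b3 passes through 2 substitutions, ending at center (-17/32, -1/2), radius 1/80
b1 passes through 2 substitutions, ending at center (-17/32, -15/32), radius 1/80

b1: center (-17/32, -15/32), radius 1/80; b2: center (1/2, -1/2), radius 1/8; b3: center (-17/32, -1/2), radius 1/80
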